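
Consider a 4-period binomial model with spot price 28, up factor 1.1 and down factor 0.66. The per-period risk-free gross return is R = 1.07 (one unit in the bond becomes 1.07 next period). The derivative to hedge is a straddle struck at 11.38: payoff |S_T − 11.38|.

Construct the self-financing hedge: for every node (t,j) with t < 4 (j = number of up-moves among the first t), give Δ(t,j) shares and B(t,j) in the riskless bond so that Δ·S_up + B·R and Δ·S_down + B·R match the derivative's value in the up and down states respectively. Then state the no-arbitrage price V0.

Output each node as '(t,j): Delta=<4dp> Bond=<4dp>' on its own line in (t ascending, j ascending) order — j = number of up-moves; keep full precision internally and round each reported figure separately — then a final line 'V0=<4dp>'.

(0,0): Delta=0.9955 Bond=-8.5511
(1,0): Delta=0.9275 Bond=-7.8935
(1,1): Delta=0.9985 Bond=-9.2416
(2,0): Delta=0.0964 Bond=1.6915
(2,1): Delta=0.9640 Bond=-9.1878
(2,2): Delta=1.0000 Bond=-9.9397
(3,0): Delta=-1.0000 Bond=10.6355
(3,1): Delta=0.1445 Bond=1.1641
(3,2): Delta=1.0000 Bond=-10.6355
(3,3): Delta=1.0000 Bond=-10.6355
V0=19.3230

Risk-neutral probability p* = (R−d)/(u−d) = (1.07−0.66)/(1.1−0.66) = 0.9318.
Terminal values V(4,·): V(4,0)=6.0671, V(4,1)=2.5251, V(4,2)=3.3781, V(4,3)=13.2169, V(4,4)=29.6148
(3,0): S=8.0499. Δ = (V_up−V_dn)/(S_up−S_dn) = (2.5251−6.0671)/(8.8549−5.3129) = -1.0000. V = [p*·2.5251 + (1−p*)·6.0671]/1.07 = 2.5856. B = V − Δ·S = 10.6355.
(3,1): S=13.4165. Δ = (V_up−V_dn)/(S_up−S_dn) = (3.3781−2.5251)/(14.7581−8.8549) = 0.1445. V = [p*·3.3781 + (1−p*)·2.5251]/1.07 = 3.1028. B = V − Δ·S = 1.1641.
(3,2): S=22.3608. Δ = (V_up−V_dn)/(S_up−S_dn) = (13.2169−3.3781)/(24.5969−14.7581) = 1.0000. V = [p*·13.2169 + (1−p*)·3.3781]/1.07 = 11.7253. B = V − Δ·S = -10.6355.
(3,3): S=37.2680. Δ = (V_up−V_dn)/(S_up−S_dn) = (29.6148−13.2169)/(40.9948−24.5969) = 1.0000. V = [p*·29.6148 + (1−p*)·13.2169]/1.07 = 26.6325. B = V − Δ·S = -10.6355.
(2,0): S=12.1968. Δ = (V_up−V_dn)/(S_up−S_dn) = (3.1028−2.5856)/(13.4165−8.0499) = 0.0964. V = [p*·3.1028 + (1−p*)·2.5856]/1.07 = 2.8668. B = V − Δ·S = 1.6915.
(2,1): S=20.3280. Δ = (V_up−V_dn)/(S_up−S_dn) = (11.7253−3.1028)/(22.3608−13.4165) = 0.9640. V = [p*·11.7253 + (1−p*)·3.1028]/1.07 = 10.4088. B = V − Δ·S = -9.1878.
(2,2): S=33.8800. Δ = (V_up−V_dn)/(S_up−S_dn) = (26.6325−11.7253)/(37.2680−22.3608) = 1.0000. V = [p*·26.6325 + (1−p*)·11.7253]/1.07 = 23.9403. B = V − Δ·S = -9.9397.
(1,0): S=18.4800. Δ = (V_up−V_dn)/(S_up−S_dn) = (10.4088−2.8668)/(20.3280−12.1968) = 0.9275. V = [p*·10.4088 + (1−p*)·2.8668]/1.07 = 9.2472. B = V − Δ·S = -7.8935.
(1,1): S=30.8000. Δ = (V_up−V_dn)/(S_up−S_dn) = (23.9403−10.4088)/(33.8800−20.3280) = 0.9985. V = [p*·23.9403 + (1−p*)·10.4088]/1.07 = 21.5118. B = V − Δ·S = -9.2416.
(0,0): S=28.0000. Δ = (V_up−V_dn)/(S_up−S_dn) = (21.5118−9.2472)/(30.8000−18.4800) = 0.9955. V = [p*·21.5118 + (1−p*)·9.2472]/1.07 = 19.3230. B = V − Δ·S = -8.5511.
Root portfolio cost Δ·28+B reproduces V0=19.3230.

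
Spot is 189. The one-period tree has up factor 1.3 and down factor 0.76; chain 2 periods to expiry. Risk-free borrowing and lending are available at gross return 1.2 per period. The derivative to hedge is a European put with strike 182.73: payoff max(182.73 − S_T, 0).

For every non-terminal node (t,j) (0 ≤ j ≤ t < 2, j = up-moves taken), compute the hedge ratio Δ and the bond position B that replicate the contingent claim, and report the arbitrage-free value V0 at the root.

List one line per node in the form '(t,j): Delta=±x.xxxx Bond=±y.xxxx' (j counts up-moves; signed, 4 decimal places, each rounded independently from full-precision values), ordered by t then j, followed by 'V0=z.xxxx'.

Since d<R<u, set p* = (R−d)/(u−d) = 0.8148; price each node as the discounted p*-expectation of its children.
Payoff layer (t=2): V(2,0)=73.5636, V(2,1)=0.0000, V(2,2)=0.0000
(1,0): S=143.6400. Δ = (V_up−V_dn)/(S_up−S_dn) = (0.0000−73.5636)/(186.7320−109.1664) = -0.9484. V = [p*·0.0000 + (1−p*)·73.5636]/1.2 = 11.3524. B = V − Δ·S = 147.5813.
(1,1): S=245.7000. Δ = (V_up−V_dn)/(S_up−S_dn) = (0.0000−0.0000)/(319.4100−186.7320) = 0.0000. V = [p*·0.0000 + (1−p*)·0.0000]/1.2 = 0.0000. B = V − Δ·S = 0.0000.
(0,0): S=189.0000. Δ = (V_up−V_dn)/(S_up−S_dn) = (0.0000−11.3524)/(245.7000−143.6400) = -0.1112. V = [p*·0.0000 + (1−p*)·11.3524]/1.2 = 1.7519. B = V − Δ·S = 22.7749.
Check: Δ(0,0)·S0 + B(0,0) = 1.7519 = V0.

(0,0): Delta=-0.1112 Bond=22.7749
(1,0): Delta=-0.9484 Bond=147.5813
(1,1): Delta=0.0000 Bond=0.0000
V0=1.7519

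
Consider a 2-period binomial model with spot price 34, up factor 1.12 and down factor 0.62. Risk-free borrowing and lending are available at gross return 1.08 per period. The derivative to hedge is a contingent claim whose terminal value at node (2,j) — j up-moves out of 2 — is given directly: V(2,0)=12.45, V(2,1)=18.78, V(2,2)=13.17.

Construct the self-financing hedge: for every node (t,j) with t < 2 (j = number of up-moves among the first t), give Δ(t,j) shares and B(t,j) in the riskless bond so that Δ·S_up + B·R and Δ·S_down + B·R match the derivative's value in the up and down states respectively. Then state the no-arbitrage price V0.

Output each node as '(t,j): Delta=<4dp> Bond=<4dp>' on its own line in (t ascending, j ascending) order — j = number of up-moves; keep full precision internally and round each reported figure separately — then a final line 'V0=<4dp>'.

No-arbitrage ⇒ martingale measure with p* = (R−d)/(u−d) = 0.9200.
Terminal payoffs: V(2,0)=12.4500, V(2,1)=18.7800, V(2,2)=13.1700
(1,0): S=21.0800. Δ = (V_up−V_dn)/(S_up−S_dn) = (18.7800−12.4500)/(23.6096−13.0696) = 0.6006. V = [p*·18.7800 + (1−p*)·12.4500]/1.08 = 16.9200. B = V − Δ·S = 4.2600.
(1,1): S=38.0800. Δ = (V_up−V_dn)/(S_up−S_dn) = (13.1700−18.7800)/(42.6496−23.6096) = -0.2946. V = [p*·13.1700 + (1−p*)·18.7800]/1.08 = 12.6100. B = V − Δ·S = 23.8300.
(0,0): S=34.0000. Δ = (V_up−V_dn)/(S_up−S_dn) = (12.6100−16.9200)/(38.0800−21.0800) = -0.2535. V = [p*·12.6100 + (1−p*)·16.9200]/1.08 = 11.9952. B = V − Δ·S = 20.6152.
Self-financing check: at every node Δ·S+B equals the discounted successor values.

(0,0): Delta=-0.2535 Bond=20.6152
(1,0): Delta=0.6006 Bond=4.2600
(1,1): Delta=-0.2946 Bond=23.8300
V0=11.9952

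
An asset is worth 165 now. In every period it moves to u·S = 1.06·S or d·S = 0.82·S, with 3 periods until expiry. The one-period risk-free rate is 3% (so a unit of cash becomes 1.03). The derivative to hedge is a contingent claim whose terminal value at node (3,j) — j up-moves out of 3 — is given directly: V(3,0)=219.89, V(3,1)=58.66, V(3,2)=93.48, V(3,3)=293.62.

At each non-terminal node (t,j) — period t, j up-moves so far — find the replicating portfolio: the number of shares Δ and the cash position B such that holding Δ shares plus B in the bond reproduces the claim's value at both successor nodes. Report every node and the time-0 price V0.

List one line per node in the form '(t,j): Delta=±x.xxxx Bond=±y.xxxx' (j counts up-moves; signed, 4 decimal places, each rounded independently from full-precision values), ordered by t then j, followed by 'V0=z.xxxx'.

Under the risk-neutral measure, an up-move has probability p* = (R−d)/(u−d) = 0.8750 and values discount at R = 1.03.
Terminal payoffs: V(3,0)=219.8900, V(3,1)=58.6600, V(3,2)=93.4800, V(3,3)=293.6200
  t=2,j=0: stock 110.9460 → up 117.6028 (V=58.6600), down 90.9757 (V=219.8900). Price 76.5182; hedge Δ=-6.0551, bond B=748.3099.
  t=2,j=1: stock 143.4180 → up 152.0231 (V=93.4800), down 117.6028 (V=58.6600). Price 86.5316; hedge Δ=1.0116, bond B=-58.5518.
  t=2,j=2: stock 185.3940 → up 196.5176 (V=293.6200), down 152.0231 (V=93.4800). Price 260.7791; hedge Δ=4.4981, bond B=-573.1375.
  t=1,j=0: stock 135.3000 → up 143.4180 (V=86.5316), down 110.9460 (V=76.5182). Price 82.7960; hedge Δ=0.3084, bond B=41.0737.
  t=1,j=1: stock 174.9000 → up 185.3940 (V=260.7791), down 143.4180 (V=86.5316). Price 232.0371; hedge Δ=4.1511, bond B=-493.9945.
  t=0,j=0: stock 165.0000 → up 174.9000 (V=232.0371), down 135.3000 (V=82.7960). Price 207.1669; hedge Δ=3.7687, bond B=-414.6708.
Root portfolio cost Δ·165+B reproduces V0=207.1669.

(0,0): Delta=3.7687 Bond=-414.6708
(1,0): Delta=0.3084 Bond=41.0737
(1,1): Delta=4.1511 Bond=-493.9945
(2,0): Delta=-6.0551 Bond=748.3099
(2,1): Delta=1.0116 Bond=-58.5518
(2,2): Delta=4.4981 Bond=-573.1375
V0=207.1669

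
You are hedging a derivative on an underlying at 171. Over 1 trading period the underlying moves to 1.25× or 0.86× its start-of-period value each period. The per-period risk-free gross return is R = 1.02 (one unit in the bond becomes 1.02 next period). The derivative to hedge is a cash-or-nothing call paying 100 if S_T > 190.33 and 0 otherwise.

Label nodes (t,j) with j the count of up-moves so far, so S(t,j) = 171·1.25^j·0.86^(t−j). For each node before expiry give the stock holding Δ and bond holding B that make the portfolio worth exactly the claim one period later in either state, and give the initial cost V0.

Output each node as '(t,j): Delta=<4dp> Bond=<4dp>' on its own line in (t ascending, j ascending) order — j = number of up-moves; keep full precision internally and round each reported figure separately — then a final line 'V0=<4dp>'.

(0,0): Delta=1.4995 Bond=-216.1890
V0=40.2212

No-arbitrage ⇒ martingale measure with p* = (R−d)/(u−d) = 0.4103.
At expiry t=1: V(1,0)=0.0000, V(1,1)=100.0000
Node (0,0) S=171.0000: V=(p*·100.0000+(1−p*)·0.0000)/1.02=40.2212; Δ=(100.0000−0.0000)/(213.7500−147.0600)=1.4995; B=V−Δ·S=-216.1890
Root portfolio cost Δ·171+B reproduces V0=40.2212.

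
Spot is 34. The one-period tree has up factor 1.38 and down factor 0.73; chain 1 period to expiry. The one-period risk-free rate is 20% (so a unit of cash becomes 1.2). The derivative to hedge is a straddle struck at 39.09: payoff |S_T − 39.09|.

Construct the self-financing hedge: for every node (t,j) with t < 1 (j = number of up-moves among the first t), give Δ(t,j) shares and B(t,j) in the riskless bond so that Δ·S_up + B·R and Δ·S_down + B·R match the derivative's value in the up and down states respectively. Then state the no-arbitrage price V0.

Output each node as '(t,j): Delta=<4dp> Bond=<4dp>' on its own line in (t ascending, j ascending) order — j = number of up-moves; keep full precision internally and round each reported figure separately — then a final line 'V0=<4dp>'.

No-arbitrage ⇒ martingale measure with p* = (R−d)/(u−d) = 0.7231.
Terminal values V(1,·): V(1,0)=14.2700, V(1,1)=7.8300
  t=0,j=0: stock 34.0000 → up 46.9200 (V=7.8300), down 24.8200 (V=14.2700). Price 8.0112; hedge Δ=-0.2914, bond B=17.9188.
Each (Δ,B) replicates both successor values, so the strategy is self-financing and V0 is arbitrage-free.

(0,0): Delta=-0.2914 Bond=17.9188
V0=8.0112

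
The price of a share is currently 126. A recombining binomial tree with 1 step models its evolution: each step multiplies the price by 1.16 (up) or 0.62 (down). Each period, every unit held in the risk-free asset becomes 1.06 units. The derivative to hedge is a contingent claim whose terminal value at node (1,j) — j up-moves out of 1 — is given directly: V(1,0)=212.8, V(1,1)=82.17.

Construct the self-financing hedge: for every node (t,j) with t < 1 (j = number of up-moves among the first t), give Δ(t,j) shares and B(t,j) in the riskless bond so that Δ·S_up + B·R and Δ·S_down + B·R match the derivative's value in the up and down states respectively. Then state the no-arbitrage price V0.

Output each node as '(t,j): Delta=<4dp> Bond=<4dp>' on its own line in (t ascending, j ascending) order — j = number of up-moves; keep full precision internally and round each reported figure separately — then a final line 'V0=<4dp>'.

The replicating-portfolio and risk-neutral prices coincide; use p* = (1.06−0.62)/(1.16−0.62) = 0.8148 for the latter.
Payoff layer (t=1): V(1,0)=212.8000, V(1,1)=82.1700
  t=0,j=0: stock 126.0000 → up 146.1600 (V=82.1700), down 78.1200 (V=212.8000). Price 100.3403; hedge Δ=-1.9199, bond B=342.2477.
Self-financing check: at every node Δ·S+B equals the discounted successor values.

(0,0): Delta=-1.9199 Bond=342.2477
V0=100.3403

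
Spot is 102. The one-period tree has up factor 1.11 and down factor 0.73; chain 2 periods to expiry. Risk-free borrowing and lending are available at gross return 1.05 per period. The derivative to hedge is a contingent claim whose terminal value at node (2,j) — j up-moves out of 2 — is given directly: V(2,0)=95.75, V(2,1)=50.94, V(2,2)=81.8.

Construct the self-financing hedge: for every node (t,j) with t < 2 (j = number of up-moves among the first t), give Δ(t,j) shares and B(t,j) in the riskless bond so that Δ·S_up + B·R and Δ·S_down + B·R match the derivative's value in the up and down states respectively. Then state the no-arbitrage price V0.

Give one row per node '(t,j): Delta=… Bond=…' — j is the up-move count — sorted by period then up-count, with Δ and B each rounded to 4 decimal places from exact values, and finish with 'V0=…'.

(0,0): Delta=0.4647 Bond=19.6681
(1,0): Delta=-1.5837 Bond=173.1737
(1,1): Delta=0.7173 Bond=-7.9464
V0=67.0669

No-arbitrage ⇒ martingale measure with p* = (R−d)/(u−d) = 0.8421.
At expiry t=2: V(2,0)=95.7500, V(2,1)=50.9400, V(2,2)=81.8000
  t=1,j=0: stock 74.4600 → up 82.6506 (V=50.9400), down 54.3558 (V=95.7500). Price 55.2526; hedge Δ=-1.5837, bond B=173.1737.
  t=1,j=1: stock 113.2200 → up 125.6742 (V=81.8000), down 82.6506 (V=50.9400). Price 73.2642; hedge Δ=0.7173, bond B=-7.9464.
  t=0,j=0: stock 102.0000 → up 113.2200 (V=73.2642), down 74.4600 (V=55.2526). Price 67.0669; hedge Δ=0.4647, bond B=19.6681.
Self-financing check: at every node Δ·S+B equals the discounted successor values.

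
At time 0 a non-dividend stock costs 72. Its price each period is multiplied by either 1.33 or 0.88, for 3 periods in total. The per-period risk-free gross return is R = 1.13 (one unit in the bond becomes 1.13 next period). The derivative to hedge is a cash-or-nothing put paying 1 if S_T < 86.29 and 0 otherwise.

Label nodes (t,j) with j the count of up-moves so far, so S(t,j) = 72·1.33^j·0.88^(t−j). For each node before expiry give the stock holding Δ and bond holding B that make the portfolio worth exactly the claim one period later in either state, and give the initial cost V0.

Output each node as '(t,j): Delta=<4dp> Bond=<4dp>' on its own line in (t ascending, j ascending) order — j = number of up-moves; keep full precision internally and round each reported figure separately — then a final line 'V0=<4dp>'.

(0,0): Delta=-0.0119 Bond=1.1484
(1,0): Delta=-0.0172 Bond=1.6340
(1,1): Delta=-0.0091 Bond=1.0287
(2,0): Delta=0.0000 Bond=0.8850
(2,1): Delta=-0.0264 Bond=2.6155
(2,2): Delta=0.0000 Bond=0.0000
V0=0.2890

No-arbitrage ⇒ martingale measure with p* = (R−d)/(u−d) = 0.5556.
Terminal values V(3,·): V(3,0)=1.0000, V(3,1)=1.0000, V(3,2)=0.0000, V(3,3)=0.0000
  t=2,j=0: stock 55.7568 → up 74.1565 (V=1.0000), down 49.0660 (V=1.0000). Price 0.8850; hedge Δ=0.0000, bond B=0.8850.
  t=2,j=1: stock 84.2688 → up 112.0775 (V=0.0000), down 74.1565 (V=1.0000). Price 0.3933; hedge Δ=-0.0264, bond B=2.6155.
  t=2,j=2: stock 127.3608 → up 169.3899 (V=0.0000), down 112.0775 (V=0.0000). Price 0.0000; hedge Δ=0.0000, bond B=0.0000.
  t=1,j=0: stock 63.3600 → up 84.2688 (V=0.3933), down 55.7568 (V=0.8850). Price 0.5414; hedge Δ=-0.0172, bond B=1.6340.
  t=1,j=1: stock 95.7600 → up 127.3608 (V=0.0000), down 84.2688 (V=0.3933). Price 0.1547; hedge Δ=-0.0091, bond B=1.0287.
  t=0,j=0: stock 72.0000 → up 95.7600 (V=0.1547), down 63.3600 (V=0.5414). Price 0.2890; hedge Δ=-0.0119, bond B=1.1484.
The time-0 hedge costs 0.2890, which is the no-arbitrage price.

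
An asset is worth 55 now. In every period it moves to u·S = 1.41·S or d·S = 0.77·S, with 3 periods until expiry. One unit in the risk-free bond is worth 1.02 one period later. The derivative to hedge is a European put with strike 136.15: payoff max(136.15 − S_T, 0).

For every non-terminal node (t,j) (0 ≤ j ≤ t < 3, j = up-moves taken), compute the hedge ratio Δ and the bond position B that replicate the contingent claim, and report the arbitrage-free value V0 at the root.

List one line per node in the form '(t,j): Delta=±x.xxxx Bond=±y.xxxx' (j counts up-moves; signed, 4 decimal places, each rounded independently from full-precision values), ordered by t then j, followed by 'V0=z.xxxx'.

(0,0): Delta=-0.9249 Bond=125.1786
(1,0): Delta=-1.0000 Bond=130.8631
(1,1): Delta=-0.8609 Bond=122.7199
(2,0): Delta=-1.0000 Bond=133.4804
(2,1): Delta=-1.0000 Bond=133.4804
(2,2): Delta=-0.7424 Bond=112.2167
V0=74.3097

Since d<R<u, set p* = (R−d)/(u−d) = 0.3906; price each node as the discounted p*-expectation of its children.
At expiry t=3: V(3,0)=111.0407, V(3,1)=90.1706, V(3,2)=51.9540, V(3,3)=0.0000
  t=2,j=0: stock 32.6095 → up 45.9794 (V=90.1706), down 25.1093 (V=111.0407). Price 100.8709; hedge Δ=-1.0000, bond B=133.4804.
  t=2,j=1: stock 59.7135 → up 84.1960 (V=51.9540), down 45.9794 (V=90.1706). Price 73.7669; hedge Δ=-1.0000, bond B=133.4804.
  t=2,j=2: stock 109.3455 → up 154.1772 (V=0.0000), down 84.1960 (V=51.9540). Price 31.0387; hedge Δ=-0.7424, bond B=112.2167.
  t=1,j=0: stock 42.3500 → up 59.7135 (V=73.7669), down 32.6095 (V=100.8709). Price 88.5131; hedge Δ=-1.0000, bond B=130.8631.
  t=1,j=1: stock 77.5500 → up 109.3455 (V=31.0387), down 59.7135 (V=73.7669). Price 55.9570; hedge Δ=-0.8609, bond B=122.7199.
  t=0,j=0: stock 55.0000 → up 77.5500 (V=55.9570), down 42.3500 (V=88.5131). Price 74.3097; hedge Δ=-0.9249, bond B=125.1786.
Each (Δ,B) replicates both successor values, so the strategy is self-financing and V0 is arbitrage-free.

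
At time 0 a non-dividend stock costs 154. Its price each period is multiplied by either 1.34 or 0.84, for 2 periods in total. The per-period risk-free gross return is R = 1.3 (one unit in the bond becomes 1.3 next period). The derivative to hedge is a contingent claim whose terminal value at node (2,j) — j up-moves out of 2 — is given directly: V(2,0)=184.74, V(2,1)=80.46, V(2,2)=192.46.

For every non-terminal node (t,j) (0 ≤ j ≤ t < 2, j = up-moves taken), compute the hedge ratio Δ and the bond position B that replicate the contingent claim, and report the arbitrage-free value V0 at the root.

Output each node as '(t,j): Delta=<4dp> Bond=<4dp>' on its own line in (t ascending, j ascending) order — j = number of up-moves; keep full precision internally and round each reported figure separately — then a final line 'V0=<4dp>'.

The replicating-portfolio and risk-neutral prices coincide; use p* = (1.3−0.84)/(1.34−0.84) = 0.9200 for the latter.
Payoff layer (t=2): V(2,0)=184.7400, V(2,1)=80.4600, V(2,2)=192.4600
  t=1,j=0: stock 129.3600 → up 173.3424 (V=80.4600), down 108.6624 (V=184.7400). Price 68.3095; hedge Δ=-1.6122, bond B=276.8695.
  t=1,j=1: stock 206.3600 → up 276.5224 (V=192.4600), down 173.3424 (V=80.4600). Price 141.1538; hedge Δ=1.0855, bond B=-82.8462.
  t=0,j=0: stock 154.0000 → up 206.3600 (V=141.1538), down 129.3600 (V=68.3095). Price 104.0972; hedge Δ=0.9460, bond B=-41.5915.
Check: Δ(0,0)·S0 + B(0,0) = 104.0972 = V0.

(0,0): Delta=0.9460 Bond=-41.5915
(1,0): Delta=-1.6122 Bond=276.8695
(1,1): Delta=1.0855 Bond=-82.8462
V0=104.0972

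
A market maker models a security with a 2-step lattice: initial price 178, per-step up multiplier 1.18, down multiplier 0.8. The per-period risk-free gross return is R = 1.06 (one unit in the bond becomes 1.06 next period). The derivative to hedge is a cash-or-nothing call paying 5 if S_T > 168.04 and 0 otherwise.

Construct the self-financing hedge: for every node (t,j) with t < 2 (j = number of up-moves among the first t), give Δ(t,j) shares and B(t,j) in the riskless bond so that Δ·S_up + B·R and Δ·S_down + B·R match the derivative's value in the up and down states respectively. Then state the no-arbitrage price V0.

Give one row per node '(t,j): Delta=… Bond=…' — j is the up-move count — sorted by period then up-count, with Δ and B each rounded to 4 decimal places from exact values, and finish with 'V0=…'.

(0,0): Delta=0.0477 Bond=-6.4099
(1,0): Delta=0.0000 Bond=0.0000
(1,1): Delta=0.0626 Bond=-9.9305
V0=2.0832

Under the risk-neutral measure, an up-move has probability p* = (R−d)/(u−d) = 0.6842 and values discount at R = 1.06.
Payoff layer (t=2): V(2,0)=0.0000, V(2,1)=0.0000, V(2,2)=5.0000
(1,0): S=142.4000. Δ = (V_up−V_dn)/(S_up−S_dn) = (0.0000−0.0000)/(168.0320−113.9200) = 0.0000. V = [p*·0.0000 + (1−p*)·0.0000]/1.06 = 0.0000. B = V − Δ·S = 0.0000.
(1,1): S=210.0400. Δ = (V_up−V_dn)/(S_up−S_dn) = (5.0000−0.0000)/(247.8472−168.0320) = 0.0626. V = [p*·5.0000 + (1−p*)·0.0000]/1.06 = 3.2274. B = V − Δ·S = -9.9305.
(0,0): S=178.0000. Δ = (V_up−V_dn)/(S_up−S_dn) = (3.2274−0.0000)/(210.0400−142.4000) = 0.0477. V = [p*·3.2274 + (1−p*)·0.0000]/1.06 = 2.0832. B = V − Δ·S = -6.4099.
The time-0 hedge costs 2.0832, which is the no-arbitrage price.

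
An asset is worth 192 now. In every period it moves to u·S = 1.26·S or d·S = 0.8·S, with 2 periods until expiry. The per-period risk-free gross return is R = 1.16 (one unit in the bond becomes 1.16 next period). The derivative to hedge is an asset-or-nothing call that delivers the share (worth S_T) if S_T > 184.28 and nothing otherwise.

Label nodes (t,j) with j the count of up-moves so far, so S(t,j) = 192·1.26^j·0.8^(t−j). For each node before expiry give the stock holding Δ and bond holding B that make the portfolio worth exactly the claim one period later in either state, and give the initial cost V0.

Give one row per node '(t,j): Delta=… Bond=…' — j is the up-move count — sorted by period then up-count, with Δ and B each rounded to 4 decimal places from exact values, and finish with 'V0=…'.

(0,0): Delta=1.2607 Bond=-54.3776
(1,0): Delta=2.7391 Bond=-290.1589
(1,1): Delta=1.0000 Bond=0.0000
V0=187.6843

No-arbitrage ⇒ martingale measure with p* = (R−d)/(u−d) = 0.7826.
Terminal payoffs: V(2,0)=0.0000, V(2,1)=193.5360, V(2,2)=304.8192
(1,0): S=153.6000. Δ = (V_up−V_dn)/(S_up−S_dn) = (193.5360−0.0000)/(193.5360−122.8800) = 2.7391. V = [p*·193.5360 + (1−p*)·0.0000]/1.16 = 130.5715. B = V − Δ·S = -290.1589.
(1,1): S=241.9200. Δ = (V_up−V_dn)/(S_up−S_dn) = (304.8192−193.5360)/(304.8192−193.5360) = 1.0000. V = [p*·304.8192 + (1−p*)·193.5360]/1.16 = 241.9200. B = V − Δ·S = 0.0000.
(0,0): S=192.0000. Δ = (V_up−V_dn)/(S_up−S_dn) = (241.9200−130.5715)/(241.9200−153.6000) = 1.2607. V = [p*·241.9200 + (1−p*)·130.5715]/1.16 = 187.6843. B = V − Δ·S = -54.3776.
Self-financing check: at every node Δ·S+B equals the discounted successor values.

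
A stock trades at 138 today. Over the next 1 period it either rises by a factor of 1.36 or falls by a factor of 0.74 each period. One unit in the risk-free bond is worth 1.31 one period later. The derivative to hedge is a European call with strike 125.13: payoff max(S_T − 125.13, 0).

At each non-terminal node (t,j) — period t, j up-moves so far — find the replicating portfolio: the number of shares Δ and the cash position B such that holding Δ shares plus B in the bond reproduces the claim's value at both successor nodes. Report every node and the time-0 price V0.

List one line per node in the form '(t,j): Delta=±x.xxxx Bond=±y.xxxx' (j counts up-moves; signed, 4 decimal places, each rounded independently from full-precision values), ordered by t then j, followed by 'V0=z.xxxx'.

(0,0): Delta=0.7311 Bond=-56.9897
V0=43.8974

Under the risk-neutral measure, an up-move has probability p* = (R−d)/(u−d) = 0.9194 and values discount at R = 1.31.
Terminal payoffs: V(1,0)=0.0000, V(1,1)=62.5500
Node (0,0) S=138.0000: V=(p*·62.5500+(1−p*)·0.0000)/1.31=43.8974; Δ=(62.5500−0.0000)/(187.6800−102.1200)=0.7311; B=V−Δ·S=-56.9897
Self-financing check: at every node Δ·S+B equals the discounted successor values.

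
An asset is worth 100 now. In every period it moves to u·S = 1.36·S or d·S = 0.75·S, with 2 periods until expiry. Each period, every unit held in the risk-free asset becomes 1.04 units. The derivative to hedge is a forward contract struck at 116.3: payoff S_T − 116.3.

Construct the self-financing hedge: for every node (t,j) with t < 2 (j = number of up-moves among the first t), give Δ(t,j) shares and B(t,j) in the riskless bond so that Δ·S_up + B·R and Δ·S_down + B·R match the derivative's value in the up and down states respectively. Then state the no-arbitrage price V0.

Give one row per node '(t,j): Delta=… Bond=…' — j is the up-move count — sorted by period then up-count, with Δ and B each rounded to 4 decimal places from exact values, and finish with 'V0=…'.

(0,0): Delta=1.0000 Bond=-107.5259
(1,0): Delta=1.0000 Bond=-111.8269
(1,1): Delta=1.0000 Bond=-111.8269
V0=-7.5259

Since d<R<u, set p* = (R−d)/(u−d) = 0.4754; price each node as the discounted p*-expectation of its children.
Payoff layer (t=2): V(2,0)=-60.0500, V(2,1)=-14.3000, V(2,2)=68.6600
(1,0): S=75.0000. Δ = (V_up−V_dn)/(S_up−S_dn) = (-14.3000−-60.0500)/(102.0000−56.2500) = 1.0000. V = [p*·-14.3000 + (1−p*)·-60.0500]/1.04 = -36.8269. B = V − Δ·S = -111.8269.
(1,1): S=136.0000. Δ = (V_up−V_dn)/(S_up−S_dn) = (68.6600−-14.3000)/(184.9600−102.0000) = 1.0000. V = [p*·68.6600 + (1−p*)·-14.3000]/1.04 = 24.1731. B = V − Δ·S = -111.8269.
(0,0): S=100.0000. Δ = (V_up−V_dn)/(S_up−S_dn) = (24.1731−-36.8269)/(136.0000−75.0000) = 1.0000. V = [p*·24.1731 + (1−p*)·-36.8269]/1.04 = -7.5259. B = V − Δ·S = -107.5259.
Check: Δ(0,0)·S0 + B(0,0) = -7.5259 = V0.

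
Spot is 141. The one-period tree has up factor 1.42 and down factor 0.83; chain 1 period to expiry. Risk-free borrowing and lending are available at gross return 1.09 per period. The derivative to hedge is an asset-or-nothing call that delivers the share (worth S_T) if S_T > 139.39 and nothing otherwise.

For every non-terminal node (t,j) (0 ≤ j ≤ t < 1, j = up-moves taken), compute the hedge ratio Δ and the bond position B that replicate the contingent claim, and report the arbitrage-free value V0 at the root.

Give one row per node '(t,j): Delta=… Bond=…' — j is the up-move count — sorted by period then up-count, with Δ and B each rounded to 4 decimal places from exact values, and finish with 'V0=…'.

(0,0): Delta=2.4068 Bond=-258.4086
V0=80.9473

Under the risk-neutral measure, an up-move has probability p* = (R−d)/(u−d) = 0.4407 and values discount at R = 1.09.
Terminal values V(1,·): V(1,0)=0.0000, V(1,1)=200.2200
(0,0): S=141.0000. Δ = (V_up−V_dn)/(S_up−S_dn) = (200.2200−0.0000)/(200.2200−117.0300) = 2.4068. V = [p*·200.2200 + (1−p*)·0.0000]/1.09 = 80.9473. B = V − Δ·S = -258.4086.
Each (Δ,B) replicates both successor values, so the strategy is self-financing and V0 is arbitrage-free.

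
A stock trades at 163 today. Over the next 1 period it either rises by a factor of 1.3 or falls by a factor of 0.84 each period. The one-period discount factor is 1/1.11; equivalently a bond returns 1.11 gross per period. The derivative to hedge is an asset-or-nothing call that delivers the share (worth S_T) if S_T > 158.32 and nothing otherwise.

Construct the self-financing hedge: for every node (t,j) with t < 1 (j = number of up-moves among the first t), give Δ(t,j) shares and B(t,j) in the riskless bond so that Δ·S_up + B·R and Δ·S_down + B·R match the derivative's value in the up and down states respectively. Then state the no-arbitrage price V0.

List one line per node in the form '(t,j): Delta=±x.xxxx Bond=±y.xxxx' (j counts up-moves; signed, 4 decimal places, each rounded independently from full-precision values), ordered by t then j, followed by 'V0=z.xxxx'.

No-arbitrage ⇒ martingale measure with p* = (R−d)/(u−d) = 0.5870.
At expiry t=1: V(1,0)=0.0000, V(1,1)=211.9000
Node (0,0) S=163.0000: V=(p*·211.9000+(1−p*)·0.0000)/1.11=112.0505; Δ=(211.9000−0.0000)/(211.9000−136.9200)=2.8261; B=V−Δ·S=-348.6016
The time-0 hedge costs 112.0505, which is the no-arbitrage price.

(0,0): Delta=2.8261 Bond=-348.6016
V0=112.0505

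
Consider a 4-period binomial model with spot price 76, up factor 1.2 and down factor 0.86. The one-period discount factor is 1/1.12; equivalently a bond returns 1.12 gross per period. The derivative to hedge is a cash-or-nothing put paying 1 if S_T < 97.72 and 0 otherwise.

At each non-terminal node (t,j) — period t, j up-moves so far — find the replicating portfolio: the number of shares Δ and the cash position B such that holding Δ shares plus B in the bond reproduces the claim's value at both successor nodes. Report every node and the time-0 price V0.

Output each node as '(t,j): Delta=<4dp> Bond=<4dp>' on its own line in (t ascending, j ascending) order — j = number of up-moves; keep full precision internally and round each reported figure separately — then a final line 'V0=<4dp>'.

Under the risk-neutral measure, an up-move has probability p* = (R−d)/(u−d) = 0.7647 and values discount at R = 1.12.
At expiry t=4: V(4,0)=1.0000, V(4,1)=1.0000, V(4,2)=1.0000, V(4,3)=0.0000, V(4,4)=0.0000
Node (3,0) S=48.3403: V=(p*·1.0000+(1−p*)·1.0000)/1.12=0.8929; Δ=(1.0000−1.0000)/(58.0083−41.5726)=0.0000; B=V−Δ·S=0.8929
Node (3,1) S=67.4515: V=(p*·1.0000+(1−p*)·1.0000)/1.12=0.8929; Δ=(1.0000−1.0000)/(80.9418−58.0083)=0.0000; B=V−Δ·S=0.8929
Node (3,2) S=94.1184: V=(p*·0.0000+(1−p*)·1.0000)/1.12=0.2101; Δ=(0.0000−1.0000)/(112.9421−80.9418)=-0.0312; B=V−Δ·S=3.1513
Node (3,3) S=131.3280: V=(p*·0.0000+(1−p*)·0.0000)/1.12=0.0000; Δ=(0.0000−0.0000)/(157.5936−112.9421)=0.0000; B=V−Δ·S=0.0000
Node (2,0) S=56.2096: V=(p*·0.8929+(1−p*)·0.8929)/1.12=0.7972; Δ=(0.8929−0.8929)/(67.4515−48.3403)=0.0000; B=V−Δ·S=0.7972
Node (2,1) S=78.4320: V=(p*·0.2101+(1−p*)·0.8929)/1.12=0.3310; Δ=(0.2101−0.8929)/(94.1184−67.4515)=-0.0256; B=V−Δ·S=2.3392
Node (2,2) S=109.4400: V=(p*·0.0000+(1−p*)·0.2101)/1.12=0.0441; Δ=(0.0000−0.2101)/(131.3280−94.1184)=-0.0056; B=V−Δ·S=0.6620
Node (1,0) S=65.3600: V=(p*·0.3310+(1−p*)·0.7972)/1.12=0.3935; Δ=(0.3310−0.7972)/(78.4320−56.2096)=-0.0210; B=V−Δ·S=1.7646
Node (1,1) S=91.2000: V=(p*·0.0441+(1−p*)·0.3310)/1.12=0.0997; Δ=(0.0441−0.3310)/(109.4400−78.4320)=-0.0093; B=V−Δ·S=0.9434
Node (0,0) S=76.0000: V=(p*·0.0997+(1−p*)·0.3935)/1.12=0.1507; Δ=(0.0997−0.3935)/(91.2000−65.3600)=-0.0114; B=V−Δ·S=1.0149
Check: Δ(0,0)·S0 + B(0,0) = 0.1507 = V0.

(0,0): Delta=-0.0114 Bond=1.0149
(1,0): Delta=-0.0210 Bond=1.7646
(1,1): Delta=-0.0093 Bond=0.9434
(2,0): Delta=0.0000 Bond=0.7972
(2,1): Delta=-0.0256 Bond=2.3392
(2,2): Delta=-0.0056 Bond=0.6620
(3,0): Delta=0.0000 Bond=0.8929
(3,1): Delta=0.0000 Bond=0.8929
(3,2): Delta=-0.0312 Bond=3.1513
(3,3): Delta=0.0000 Bond=0.0000
V0=0.1507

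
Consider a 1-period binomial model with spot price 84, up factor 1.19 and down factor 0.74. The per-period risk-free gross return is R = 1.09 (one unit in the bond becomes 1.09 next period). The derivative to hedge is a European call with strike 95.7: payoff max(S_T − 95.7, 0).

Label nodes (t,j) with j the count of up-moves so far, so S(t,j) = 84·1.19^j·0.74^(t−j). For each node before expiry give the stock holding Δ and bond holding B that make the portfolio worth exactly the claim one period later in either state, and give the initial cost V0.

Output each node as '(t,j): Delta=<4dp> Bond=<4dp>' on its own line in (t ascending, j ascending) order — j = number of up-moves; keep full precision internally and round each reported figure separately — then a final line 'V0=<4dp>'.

(0,0): Delta=0.1127 Bond=-6.4269
V0=3.0398

Under the risk-neutral measure, an up-move has probability p* = (R−d)/(u−d) = 0.7778 and values discount at R = 1.09.
Payoff layer (t=1): V(1,0)=0.0000, V(1,1)=4.2600
  t=0,j=0: stock 84.0000 → up 99.9600 (V=4.2600), down 62.1600 (V=0.0000). Price 3.0398; hedge Δ=0.1127, bond B=-6.4269.
Each (Δ,B) replicates both successor values, so the strategy is self-financing and V0 is arbitrage-free.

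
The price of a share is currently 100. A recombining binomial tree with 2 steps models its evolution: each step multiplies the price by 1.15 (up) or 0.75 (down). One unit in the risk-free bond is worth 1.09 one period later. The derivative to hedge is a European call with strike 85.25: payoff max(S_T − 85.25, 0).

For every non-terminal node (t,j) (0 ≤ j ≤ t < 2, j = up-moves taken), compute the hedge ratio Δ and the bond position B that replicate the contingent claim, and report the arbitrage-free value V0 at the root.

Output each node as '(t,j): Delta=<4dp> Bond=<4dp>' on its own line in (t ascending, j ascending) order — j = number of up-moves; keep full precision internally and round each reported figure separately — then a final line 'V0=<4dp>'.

(0,0): Delta=0.9002 Bond=-61.2270
(1,0): Delta=0.0333 Bond=-1.7202
(1,1): Delta=1.0000 Bond=-78.2110
V0=28.7960

No-arbitrage ⇒ martingale measure with p* = (R−d)/(u−d) = 0.8500.
Payoff layer (t=2): V(2,0)=0.0000, V(2,1)=1.0000, V(2,2)=47.0000
Node (1,0) S=75.0000: V=(p*·1.0000+(1−p*)·0.0000)/1.09=0.7798; Δ=(1.0000−0.0000)/(86.2500−56.2500)=0.0333; B=V−Δ·S=-1.7202
Node (1,1) S=115.0000: V=(p*·47.0000+(1−p*)·1.0000)/1.09=36.7890; Δ=(47.0000−1.0000)/(132.2500−86.2500)=1.0000; B=V−Δ·S=-78.2110
Node (0,0) S=100.0000: V=(p*·36.7890+(1−p*)·0.7798)/1.09=28.7960; Δ=(36.7890−0.7798)/(115.0000−75.0000)=0.9002; B=V−Δ·S=-61.2270
Each (Δ,B) replicates both successor values, so the strategy is self-financing and V0 is arbitrage-free.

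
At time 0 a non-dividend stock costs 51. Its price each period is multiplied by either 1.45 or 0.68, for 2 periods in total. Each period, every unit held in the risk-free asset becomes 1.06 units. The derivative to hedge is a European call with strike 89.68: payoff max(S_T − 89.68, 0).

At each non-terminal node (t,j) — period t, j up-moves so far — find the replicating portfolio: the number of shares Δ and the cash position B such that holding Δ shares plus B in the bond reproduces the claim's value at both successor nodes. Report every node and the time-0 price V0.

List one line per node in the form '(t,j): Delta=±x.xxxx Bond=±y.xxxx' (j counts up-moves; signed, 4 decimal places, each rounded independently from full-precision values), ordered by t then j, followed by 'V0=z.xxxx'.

(0,0): Delta=0.2080 Bond=-6.8064
(1,0): Delta=0.0000 Bond=0.0000
(1,1): Delta=0.3082 Bond=-14.6193
V0=3.8036

Under the risk-neutral measure, an up-move has probability p* = (R−d)/(u−d) = 0.4935 and values discount at R = 1.06.
Terminal values V(2,·): V(2,0)=0.0000, V(2,1)=0.0000, V(2,2)=17.5475
  t=1,j=0: stock 34.6800 → up 50.2860 (V=0.0000), down 23.5824 (V=0.0000). Price 0.0000; hedge Δ=0.0000, bond B=0.0000.
  t=1,j=1: stock 73.9500 → up 107.2275 (V=17.5475), down 50.2860 (V=0.0000). Price 8.1696; hedge Δ=0.3082, bond B=-14.6193.
  t=0,j=0: stock 51.0000 → up 73.9500 (V=8.1696), down 34.6800 (V=0.0000). Price 3.8036; hedge Δ=0.2080, bond B=-6.8064.
Each (Δ,B) replicates both successor values, so the strategy is self-financing and V0 is arbitrage-free.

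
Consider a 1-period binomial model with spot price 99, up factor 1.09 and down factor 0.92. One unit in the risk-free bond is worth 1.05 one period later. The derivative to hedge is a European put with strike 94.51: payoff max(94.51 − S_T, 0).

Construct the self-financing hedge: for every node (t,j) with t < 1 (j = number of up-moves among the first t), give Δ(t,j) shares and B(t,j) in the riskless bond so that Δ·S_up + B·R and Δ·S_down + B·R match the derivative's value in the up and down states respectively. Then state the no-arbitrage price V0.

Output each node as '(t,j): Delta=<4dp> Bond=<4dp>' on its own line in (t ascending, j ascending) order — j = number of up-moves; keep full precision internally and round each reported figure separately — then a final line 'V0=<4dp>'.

(0,0): Delta=-0.2038 Bond=20.9451
V0=0.7686

Under the risk-neutral measure, an up-move has probability p* = (R−d)/(u−d) = 0.7647 and values discount at R = 1.05.
Terminal payoffs: V(1,0)=3.4300, V(1,1)=0.0000
Node (0,0) S=99.0000: V=(p*·0.0000+(1−p*)·3.4300)/1.05=0.7686; Δ=(0.0000−3.4300)/(107.9100−91.0800)=-0.2038; B=V−Δ·S=20.9451
Check: Δ(0,0)·S0 + B(0,0) = 0.7686 = V0.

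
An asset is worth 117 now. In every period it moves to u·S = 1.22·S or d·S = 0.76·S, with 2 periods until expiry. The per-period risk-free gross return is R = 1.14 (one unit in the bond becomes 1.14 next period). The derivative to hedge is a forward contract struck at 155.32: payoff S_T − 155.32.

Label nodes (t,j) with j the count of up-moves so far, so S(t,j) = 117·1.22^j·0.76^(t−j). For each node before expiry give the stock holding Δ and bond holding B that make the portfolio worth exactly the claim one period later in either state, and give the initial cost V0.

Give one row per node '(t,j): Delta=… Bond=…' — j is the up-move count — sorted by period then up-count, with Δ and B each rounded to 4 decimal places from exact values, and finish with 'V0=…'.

Under the risk-neutral measure, an up-move has probability p* = (R−d)/(u−d) = 0.8261 and values discount at R = 1.14.
Terminal values V(2,·): V(2,0)=-87.7408, V(2,1)=-46.8376, V(2,2)=18.8228
(1,0): S=88.9200. Δ = (V_up−V_dn)/(S_up−S_dn) = (-46.8376−-87.7408)/(108.4824−67.5792) = 1.0000. V = [p*·-46.8376 + (1−p*)·-87.7408]/1.14 = -47.3256. B = V − Δ·S = -136.2456.
(1,1): S=142.7400. Δ = (V_up−V_dn)/(S_up−S_dn) = (18.8228−-46.8376)/(174.1428−108.4824) = 1.0000. V = [p*·18.8228 + (1−p*)·-46.8376]/1.14 = 6.4944. B = V − Δ·S = -136.2456.
(0,0): S=117.0000. Δ = (V_up−V_dn)/(S_up−S_dn) = (6.4944−-47.3256)/(142.7400−88.9200) = 1.0000. V = [p*·6.4944 + (1−p*)·-47.3256]/1.14 = -2.5137. B = V − Δ·S = -119.5137.
Self-financing check: at every node Δ·S+B equals the discounted successor values.

(0,0): Delta=1.0000 Bond=-119.5137
(1,0): Delta=1.0000 Bond=-136.2456
(1,1): Delta=1.0000 Bond=-136.2456
V0=-2.5137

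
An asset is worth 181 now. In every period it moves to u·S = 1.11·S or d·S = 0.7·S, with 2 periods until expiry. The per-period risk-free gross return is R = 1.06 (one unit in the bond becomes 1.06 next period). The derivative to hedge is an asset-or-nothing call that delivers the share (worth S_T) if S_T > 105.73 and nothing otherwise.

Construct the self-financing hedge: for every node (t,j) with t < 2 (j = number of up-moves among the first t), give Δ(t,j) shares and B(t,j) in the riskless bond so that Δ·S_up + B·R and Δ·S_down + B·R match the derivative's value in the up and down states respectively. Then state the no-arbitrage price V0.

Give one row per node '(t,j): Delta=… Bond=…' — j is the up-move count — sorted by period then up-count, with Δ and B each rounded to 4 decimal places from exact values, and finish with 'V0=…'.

No-arbitrage ⇒ martingale measure with p* = (R−d)/(u−d) = 0.8780.
Terminal payoffs: V(2,0)=0.0000, V(2,1)=140.6370, V(2,2)=223.0101
  t=1,j=0: stock 126.7000 → up 140.6370 (V=140.6370), down 88.6900 (V=0.0000). Price 116.4964; hedge Δ=2.7073, bond B=-226.5207.
  t=1,j=1: stock 200.9100 → up 223.0101 (V=223.0101), down 140.6370 (V=140.6370). Price 200.9100; hedge Δ=1.0000, bond B=0.0000.
  t=0,j=0: stock 181.0000 → up 200.9100 (V=200.9100), down 126.7000 (V=116.4964). Price 179.8261; hedge Δ=1.1375, bond B=-26.0608.
Check: Δ(0,0)·S0 + B(0,0) = 179.8261 = V0.

(0,0): Delta=1.1375 Bond=-26.0608
(1,0): Delta=2.7073 Bond=-226.5207
(1,1): Delta=1.0000 Bond=0.0000
V0=179.8261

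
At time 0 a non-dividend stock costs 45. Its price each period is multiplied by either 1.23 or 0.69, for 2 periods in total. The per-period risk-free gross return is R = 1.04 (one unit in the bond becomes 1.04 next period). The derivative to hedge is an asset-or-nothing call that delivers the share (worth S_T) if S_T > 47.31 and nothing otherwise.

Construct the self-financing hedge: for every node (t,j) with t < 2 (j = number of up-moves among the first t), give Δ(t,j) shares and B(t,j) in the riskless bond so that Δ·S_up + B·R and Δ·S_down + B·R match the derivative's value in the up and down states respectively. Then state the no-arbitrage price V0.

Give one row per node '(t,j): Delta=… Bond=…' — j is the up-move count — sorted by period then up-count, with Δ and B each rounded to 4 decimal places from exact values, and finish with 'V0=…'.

Under the risk-neutral measure, an up-move has probability p* = (R−d)/(u−d) = 0.6481 and values discount at R = 1.04.
Terminal values V(2,·): V(2,0)=0.0000, V(2,1)=0.0000, V(2,2)=68.0805
  t=1,j=0: stock 31.0500 → up 38.1915 (V=0.0000), down 21.4245 (V=0.0000). Price 0.0000; hedge Δ=0.0000, bond B=0.0000.
  t=1,j=1: stock 55.3500 → up 68.0805 (V=68.0805), down 38.1915 (V=0.0000). Price 42.4291; hedge Δ=2.2778, bond B=-83.6459.
  t=0,j=0: stock 45.0000 → up 55.3500 (V=42.4291), down 31.0500 (V=0.0000). Price 26.4426; hedge Δ=1.7461, bond B=-52.1298.
Self-financing check: at every node Δ·S+B equals the discounted successor values.

(0,0): Delta=1.7461 Bond=-52.1298
(1,0): Delta=0.0000 Bond=0.0000
(1,1): Delta=2.2778 Bond=-83.6459
V0=26.4426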